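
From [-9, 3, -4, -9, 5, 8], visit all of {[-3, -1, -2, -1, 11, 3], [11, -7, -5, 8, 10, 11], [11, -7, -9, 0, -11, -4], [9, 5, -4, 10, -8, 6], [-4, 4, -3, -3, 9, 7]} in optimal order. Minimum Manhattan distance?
156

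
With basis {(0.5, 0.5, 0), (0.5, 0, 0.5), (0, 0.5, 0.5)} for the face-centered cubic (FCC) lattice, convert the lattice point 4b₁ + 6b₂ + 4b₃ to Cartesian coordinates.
(5, 4, 5)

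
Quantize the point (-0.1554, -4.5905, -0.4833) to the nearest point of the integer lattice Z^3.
(0, -5, 0)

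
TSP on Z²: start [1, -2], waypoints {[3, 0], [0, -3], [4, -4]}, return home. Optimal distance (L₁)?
16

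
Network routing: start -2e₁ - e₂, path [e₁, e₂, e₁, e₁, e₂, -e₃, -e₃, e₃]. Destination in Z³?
(1, 1, -1)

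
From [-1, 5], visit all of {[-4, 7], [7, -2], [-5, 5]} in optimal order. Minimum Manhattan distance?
27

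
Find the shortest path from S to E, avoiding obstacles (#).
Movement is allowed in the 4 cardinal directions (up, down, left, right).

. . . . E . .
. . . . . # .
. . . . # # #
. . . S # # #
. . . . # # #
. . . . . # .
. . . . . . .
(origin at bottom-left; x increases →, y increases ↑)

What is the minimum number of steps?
4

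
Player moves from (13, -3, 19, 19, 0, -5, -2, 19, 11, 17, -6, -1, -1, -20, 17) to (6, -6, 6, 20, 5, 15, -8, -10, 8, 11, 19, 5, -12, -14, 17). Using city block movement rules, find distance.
141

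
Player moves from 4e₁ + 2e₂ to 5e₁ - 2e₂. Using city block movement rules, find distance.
5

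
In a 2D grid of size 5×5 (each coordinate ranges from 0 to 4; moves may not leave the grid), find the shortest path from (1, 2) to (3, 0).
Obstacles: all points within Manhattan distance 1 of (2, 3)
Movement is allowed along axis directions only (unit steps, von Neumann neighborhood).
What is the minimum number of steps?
4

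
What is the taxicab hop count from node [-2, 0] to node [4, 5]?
11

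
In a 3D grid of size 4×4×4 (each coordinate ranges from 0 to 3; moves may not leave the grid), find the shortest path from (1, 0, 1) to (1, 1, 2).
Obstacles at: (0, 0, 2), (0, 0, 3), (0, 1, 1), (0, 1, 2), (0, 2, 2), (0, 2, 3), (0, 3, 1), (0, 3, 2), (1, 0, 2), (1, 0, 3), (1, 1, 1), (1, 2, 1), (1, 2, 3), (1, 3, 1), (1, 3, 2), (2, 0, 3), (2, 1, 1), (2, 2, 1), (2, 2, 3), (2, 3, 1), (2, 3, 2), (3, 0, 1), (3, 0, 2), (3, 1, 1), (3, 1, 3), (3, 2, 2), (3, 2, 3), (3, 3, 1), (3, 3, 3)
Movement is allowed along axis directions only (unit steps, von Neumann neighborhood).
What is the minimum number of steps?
4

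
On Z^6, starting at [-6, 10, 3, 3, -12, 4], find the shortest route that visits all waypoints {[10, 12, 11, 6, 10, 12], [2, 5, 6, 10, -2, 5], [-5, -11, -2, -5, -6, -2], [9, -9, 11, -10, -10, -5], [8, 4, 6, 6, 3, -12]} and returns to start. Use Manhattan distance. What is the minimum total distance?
266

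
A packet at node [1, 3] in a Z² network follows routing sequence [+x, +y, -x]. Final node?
(1, 4)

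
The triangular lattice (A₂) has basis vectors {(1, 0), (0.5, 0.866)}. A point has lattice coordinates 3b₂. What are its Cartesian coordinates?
(1.5, 2.598)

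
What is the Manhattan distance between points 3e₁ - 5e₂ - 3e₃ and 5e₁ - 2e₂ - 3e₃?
5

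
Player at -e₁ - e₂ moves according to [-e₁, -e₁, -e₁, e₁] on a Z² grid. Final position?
(-3, -1)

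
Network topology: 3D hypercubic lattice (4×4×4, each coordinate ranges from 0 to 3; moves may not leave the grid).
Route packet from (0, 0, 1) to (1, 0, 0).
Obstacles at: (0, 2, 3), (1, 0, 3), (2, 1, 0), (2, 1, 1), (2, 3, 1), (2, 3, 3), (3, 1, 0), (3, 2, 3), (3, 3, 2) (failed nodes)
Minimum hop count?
2
(one shortest path: (0, 0, 1) → (1, 0, 1) → (1, 0, 0))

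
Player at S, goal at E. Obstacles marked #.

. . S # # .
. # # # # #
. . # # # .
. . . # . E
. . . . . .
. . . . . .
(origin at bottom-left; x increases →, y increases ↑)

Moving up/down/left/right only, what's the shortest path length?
12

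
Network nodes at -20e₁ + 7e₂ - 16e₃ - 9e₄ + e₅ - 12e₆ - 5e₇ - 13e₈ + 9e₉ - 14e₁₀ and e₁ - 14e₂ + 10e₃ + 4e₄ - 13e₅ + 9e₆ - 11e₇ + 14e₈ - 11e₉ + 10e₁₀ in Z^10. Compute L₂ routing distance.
64.0703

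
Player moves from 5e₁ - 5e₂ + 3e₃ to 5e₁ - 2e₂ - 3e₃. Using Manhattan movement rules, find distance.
9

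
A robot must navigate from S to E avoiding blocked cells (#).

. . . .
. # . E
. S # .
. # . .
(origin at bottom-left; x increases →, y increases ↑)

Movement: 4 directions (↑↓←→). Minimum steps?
7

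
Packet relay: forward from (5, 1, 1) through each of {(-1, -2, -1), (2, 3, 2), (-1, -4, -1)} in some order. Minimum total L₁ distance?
19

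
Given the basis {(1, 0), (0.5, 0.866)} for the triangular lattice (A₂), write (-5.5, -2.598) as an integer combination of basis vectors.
-4b₁ - 3b₂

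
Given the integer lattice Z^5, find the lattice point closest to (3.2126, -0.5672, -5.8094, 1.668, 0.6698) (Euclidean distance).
(3, -1, -6, 2, 1)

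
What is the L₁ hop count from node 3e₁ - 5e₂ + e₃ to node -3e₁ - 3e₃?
15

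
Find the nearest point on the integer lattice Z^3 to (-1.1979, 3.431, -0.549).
(-1, 3, -1)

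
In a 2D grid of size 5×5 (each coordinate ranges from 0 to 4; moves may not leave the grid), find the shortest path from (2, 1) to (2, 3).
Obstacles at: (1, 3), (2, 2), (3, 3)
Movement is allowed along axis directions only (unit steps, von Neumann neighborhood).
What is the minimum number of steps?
8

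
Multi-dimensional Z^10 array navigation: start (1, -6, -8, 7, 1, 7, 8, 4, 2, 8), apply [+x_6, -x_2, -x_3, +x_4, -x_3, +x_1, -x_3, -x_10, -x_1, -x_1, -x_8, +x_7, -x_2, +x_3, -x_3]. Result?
(0, -8, -11, 8, 1, 8, 9, 3, 2, 7)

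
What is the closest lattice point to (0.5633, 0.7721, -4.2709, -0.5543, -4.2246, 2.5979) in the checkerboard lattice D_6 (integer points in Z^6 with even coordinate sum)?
(1, 1, -4, -1, -4, 3)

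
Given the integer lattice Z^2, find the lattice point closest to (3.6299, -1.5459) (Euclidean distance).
(4, -2)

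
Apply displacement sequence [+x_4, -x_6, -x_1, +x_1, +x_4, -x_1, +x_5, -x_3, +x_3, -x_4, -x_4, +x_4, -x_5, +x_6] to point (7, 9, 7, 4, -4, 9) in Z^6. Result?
(6, 9, 7, 5, -4, 9)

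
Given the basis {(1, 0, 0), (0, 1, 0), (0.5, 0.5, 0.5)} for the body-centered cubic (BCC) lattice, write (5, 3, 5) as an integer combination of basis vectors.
-2b₂ + 10b₃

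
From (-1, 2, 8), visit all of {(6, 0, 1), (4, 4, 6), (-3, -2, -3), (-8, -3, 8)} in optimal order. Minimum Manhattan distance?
52
(one optimal route: (-1, 2, 8) → (4, 4, 6) → (6, 0, 1) → (-3, -2, -3) → (-8, -3, 8))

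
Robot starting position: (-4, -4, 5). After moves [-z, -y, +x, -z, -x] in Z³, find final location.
(-4, -5, 3)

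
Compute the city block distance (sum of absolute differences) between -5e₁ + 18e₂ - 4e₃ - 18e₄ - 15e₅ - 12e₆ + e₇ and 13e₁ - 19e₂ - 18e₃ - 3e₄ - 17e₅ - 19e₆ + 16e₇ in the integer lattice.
108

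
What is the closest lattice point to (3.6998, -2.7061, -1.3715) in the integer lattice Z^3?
(4, -3, -1)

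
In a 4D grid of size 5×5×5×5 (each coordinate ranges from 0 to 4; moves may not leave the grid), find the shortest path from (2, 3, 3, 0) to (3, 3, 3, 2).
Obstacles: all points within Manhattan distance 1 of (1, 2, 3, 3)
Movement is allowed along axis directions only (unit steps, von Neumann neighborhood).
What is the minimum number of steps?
3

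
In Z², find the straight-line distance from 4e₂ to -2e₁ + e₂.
3.60555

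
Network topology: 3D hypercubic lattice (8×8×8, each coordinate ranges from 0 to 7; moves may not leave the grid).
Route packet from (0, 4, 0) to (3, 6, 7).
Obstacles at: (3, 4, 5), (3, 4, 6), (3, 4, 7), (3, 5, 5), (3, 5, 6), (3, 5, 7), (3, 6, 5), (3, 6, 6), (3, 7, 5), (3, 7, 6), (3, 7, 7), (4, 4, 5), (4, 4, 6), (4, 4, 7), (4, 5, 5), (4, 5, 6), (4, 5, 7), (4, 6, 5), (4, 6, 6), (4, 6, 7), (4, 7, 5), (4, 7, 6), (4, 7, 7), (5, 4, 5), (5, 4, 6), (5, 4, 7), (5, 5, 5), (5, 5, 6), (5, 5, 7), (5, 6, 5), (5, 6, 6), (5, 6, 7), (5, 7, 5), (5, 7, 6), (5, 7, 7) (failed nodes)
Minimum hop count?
12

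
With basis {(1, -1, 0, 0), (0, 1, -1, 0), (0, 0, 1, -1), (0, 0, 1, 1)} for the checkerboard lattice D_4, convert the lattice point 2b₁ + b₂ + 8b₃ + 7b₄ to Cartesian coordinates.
(2, -1, 14, -1)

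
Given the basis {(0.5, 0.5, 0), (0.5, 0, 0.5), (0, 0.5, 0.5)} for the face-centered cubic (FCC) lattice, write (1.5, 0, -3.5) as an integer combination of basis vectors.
5b₁ - 2b₂ - 5b₃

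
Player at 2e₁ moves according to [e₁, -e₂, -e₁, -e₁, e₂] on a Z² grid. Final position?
(1, 0)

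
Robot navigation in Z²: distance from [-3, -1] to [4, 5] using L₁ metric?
13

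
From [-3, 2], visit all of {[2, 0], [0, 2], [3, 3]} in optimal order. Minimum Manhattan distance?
11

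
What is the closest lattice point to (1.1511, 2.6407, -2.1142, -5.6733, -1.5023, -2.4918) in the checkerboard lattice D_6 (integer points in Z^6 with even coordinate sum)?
(1, 3, -2, -6, -2, -2)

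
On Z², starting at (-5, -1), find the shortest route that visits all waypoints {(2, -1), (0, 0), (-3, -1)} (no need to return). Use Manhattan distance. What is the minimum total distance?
9
(one optimal route: (-5, -1) → (-3, -1) → (0, 0) → (2, -1))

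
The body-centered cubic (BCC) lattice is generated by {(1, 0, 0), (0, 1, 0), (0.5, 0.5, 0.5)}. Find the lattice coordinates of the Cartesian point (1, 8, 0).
b₁ + 8b₂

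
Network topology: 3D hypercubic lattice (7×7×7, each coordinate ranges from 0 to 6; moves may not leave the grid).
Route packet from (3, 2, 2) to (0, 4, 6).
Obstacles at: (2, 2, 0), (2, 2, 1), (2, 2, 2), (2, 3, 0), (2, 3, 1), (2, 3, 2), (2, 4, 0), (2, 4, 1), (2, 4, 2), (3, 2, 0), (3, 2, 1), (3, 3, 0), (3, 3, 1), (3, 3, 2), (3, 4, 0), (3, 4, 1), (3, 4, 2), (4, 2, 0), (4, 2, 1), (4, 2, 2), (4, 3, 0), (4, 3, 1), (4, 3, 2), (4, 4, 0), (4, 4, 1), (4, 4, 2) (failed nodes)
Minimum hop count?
9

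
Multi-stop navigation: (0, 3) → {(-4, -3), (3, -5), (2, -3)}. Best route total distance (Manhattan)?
19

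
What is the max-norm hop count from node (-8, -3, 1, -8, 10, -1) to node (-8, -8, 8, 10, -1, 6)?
18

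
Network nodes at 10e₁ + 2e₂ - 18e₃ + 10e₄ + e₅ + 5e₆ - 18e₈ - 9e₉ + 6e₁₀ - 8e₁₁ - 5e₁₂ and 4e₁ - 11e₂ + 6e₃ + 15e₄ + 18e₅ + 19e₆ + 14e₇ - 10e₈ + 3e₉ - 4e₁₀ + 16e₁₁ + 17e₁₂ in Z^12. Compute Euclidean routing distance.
53.4322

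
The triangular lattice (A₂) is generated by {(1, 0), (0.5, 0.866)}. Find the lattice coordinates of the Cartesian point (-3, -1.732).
-2b₁ - 2b₂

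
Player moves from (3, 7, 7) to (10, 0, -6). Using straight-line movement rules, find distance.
16.3401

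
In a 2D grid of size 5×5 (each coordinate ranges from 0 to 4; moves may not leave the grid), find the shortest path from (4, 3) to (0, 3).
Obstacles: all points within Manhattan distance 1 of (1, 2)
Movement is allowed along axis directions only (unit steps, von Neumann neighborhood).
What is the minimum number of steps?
6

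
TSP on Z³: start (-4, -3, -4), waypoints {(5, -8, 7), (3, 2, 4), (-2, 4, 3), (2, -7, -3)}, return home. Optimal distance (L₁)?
64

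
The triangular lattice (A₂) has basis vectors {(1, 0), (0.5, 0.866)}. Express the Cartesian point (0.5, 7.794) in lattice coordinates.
-4b₁ + 9b₂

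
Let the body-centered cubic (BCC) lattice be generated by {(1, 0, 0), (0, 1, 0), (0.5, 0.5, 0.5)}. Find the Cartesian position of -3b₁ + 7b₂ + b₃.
(-2.5, 7.5, 0.5)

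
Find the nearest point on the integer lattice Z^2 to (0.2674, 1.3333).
(0, 1)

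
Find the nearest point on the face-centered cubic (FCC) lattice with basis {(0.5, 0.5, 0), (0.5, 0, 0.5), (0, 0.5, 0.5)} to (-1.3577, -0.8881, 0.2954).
(-1.5, -1, 0.5)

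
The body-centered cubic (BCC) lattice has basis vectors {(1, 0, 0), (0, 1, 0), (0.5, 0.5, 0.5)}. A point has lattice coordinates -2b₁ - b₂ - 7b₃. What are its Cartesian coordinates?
(-5.5, -4.5, -3.5)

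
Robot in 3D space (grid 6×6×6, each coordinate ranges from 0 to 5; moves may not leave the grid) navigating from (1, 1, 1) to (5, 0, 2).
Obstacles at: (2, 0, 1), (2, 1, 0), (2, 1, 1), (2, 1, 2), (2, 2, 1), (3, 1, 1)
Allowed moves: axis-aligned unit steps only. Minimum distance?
6
(one shortest path: (1, 1, 1) → (1, 0, 1) → (1, 0, 2) → (2, 0, 2) → (3, 0, 2) → (4, 0, 2) → (5, 0, 2))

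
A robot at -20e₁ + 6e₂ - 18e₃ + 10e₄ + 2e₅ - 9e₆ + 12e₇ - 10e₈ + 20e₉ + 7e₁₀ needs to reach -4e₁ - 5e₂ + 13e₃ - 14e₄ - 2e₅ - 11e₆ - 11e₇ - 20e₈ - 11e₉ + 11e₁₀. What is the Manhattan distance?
156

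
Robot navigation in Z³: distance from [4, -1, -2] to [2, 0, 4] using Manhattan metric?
9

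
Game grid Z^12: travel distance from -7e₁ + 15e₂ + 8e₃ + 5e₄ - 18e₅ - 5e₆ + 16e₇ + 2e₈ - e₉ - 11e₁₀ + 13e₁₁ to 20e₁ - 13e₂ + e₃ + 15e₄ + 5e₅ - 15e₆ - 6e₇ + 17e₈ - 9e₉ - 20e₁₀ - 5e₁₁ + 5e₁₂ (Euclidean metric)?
59.1101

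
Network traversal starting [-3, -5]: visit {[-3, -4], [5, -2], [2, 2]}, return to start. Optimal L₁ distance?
30
(one optimal route: (-3, -5) → (-3, -4) → (5, -2) → (2, 2) → (-3, -5))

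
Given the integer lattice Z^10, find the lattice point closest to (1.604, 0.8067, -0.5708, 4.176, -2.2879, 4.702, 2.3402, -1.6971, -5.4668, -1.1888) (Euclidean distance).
(2, 1, -1, 4, -2, 5, 2, -2, -5, -1)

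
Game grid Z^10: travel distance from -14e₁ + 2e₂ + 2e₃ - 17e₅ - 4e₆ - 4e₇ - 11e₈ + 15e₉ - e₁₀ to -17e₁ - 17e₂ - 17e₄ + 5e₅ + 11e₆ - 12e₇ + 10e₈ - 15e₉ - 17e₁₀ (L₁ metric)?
153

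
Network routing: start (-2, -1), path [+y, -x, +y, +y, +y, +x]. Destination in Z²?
(-2, 3)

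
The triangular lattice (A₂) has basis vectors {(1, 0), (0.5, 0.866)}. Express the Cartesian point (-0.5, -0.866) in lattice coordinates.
-b₂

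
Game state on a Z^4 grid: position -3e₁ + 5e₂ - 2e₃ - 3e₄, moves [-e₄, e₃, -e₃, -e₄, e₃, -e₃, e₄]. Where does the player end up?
(-3, 5, -2, -4)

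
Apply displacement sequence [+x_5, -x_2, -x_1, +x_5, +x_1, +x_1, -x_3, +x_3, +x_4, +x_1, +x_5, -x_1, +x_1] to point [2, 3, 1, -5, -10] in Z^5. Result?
(4, 2, 1, -4, -7)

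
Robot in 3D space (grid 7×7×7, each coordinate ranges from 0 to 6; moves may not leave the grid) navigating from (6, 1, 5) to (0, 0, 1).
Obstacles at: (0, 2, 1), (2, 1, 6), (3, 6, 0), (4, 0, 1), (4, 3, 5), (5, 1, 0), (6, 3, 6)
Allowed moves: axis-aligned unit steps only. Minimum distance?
11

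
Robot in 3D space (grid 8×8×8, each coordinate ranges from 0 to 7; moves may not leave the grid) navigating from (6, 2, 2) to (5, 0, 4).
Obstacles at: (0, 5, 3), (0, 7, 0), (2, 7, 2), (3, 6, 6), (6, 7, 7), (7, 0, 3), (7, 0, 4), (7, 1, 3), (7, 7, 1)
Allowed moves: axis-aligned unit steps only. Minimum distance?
5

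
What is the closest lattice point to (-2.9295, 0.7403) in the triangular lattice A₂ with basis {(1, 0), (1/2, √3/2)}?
(-2.5, 0.866)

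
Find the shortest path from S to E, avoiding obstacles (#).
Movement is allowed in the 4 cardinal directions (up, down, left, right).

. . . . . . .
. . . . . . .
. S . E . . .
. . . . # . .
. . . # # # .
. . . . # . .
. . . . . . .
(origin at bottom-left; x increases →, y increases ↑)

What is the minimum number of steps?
2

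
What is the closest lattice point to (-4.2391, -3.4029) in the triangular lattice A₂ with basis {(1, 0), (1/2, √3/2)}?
(-4, -3.464)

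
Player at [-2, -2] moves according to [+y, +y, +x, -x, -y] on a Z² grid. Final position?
(-2, -1)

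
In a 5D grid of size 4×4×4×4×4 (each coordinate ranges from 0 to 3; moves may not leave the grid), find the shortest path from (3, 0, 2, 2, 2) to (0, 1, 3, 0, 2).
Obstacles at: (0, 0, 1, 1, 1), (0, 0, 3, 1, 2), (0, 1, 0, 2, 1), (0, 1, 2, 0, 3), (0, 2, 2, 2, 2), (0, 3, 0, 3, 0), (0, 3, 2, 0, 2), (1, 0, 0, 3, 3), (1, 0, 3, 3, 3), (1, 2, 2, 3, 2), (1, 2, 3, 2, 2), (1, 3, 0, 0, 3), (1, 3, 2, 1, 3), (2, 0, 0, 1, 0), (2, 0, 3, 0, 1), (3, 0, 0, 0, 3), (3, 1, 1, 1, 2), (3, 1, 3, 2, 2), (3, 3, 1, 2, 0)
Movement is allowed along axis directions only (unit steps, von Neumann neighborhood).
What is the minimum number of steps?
7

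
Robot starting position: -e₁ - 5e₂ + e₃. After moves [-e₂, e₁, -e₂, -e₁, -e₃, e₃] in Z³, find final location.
(-1, -7, 1)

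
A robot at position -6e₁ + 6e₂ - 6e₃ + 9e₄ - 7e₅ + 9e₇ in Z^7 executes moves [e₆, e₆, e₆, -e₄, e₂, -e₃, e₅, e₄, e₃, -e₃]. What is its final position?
(-6, 7, -7, 9, -6, 3, 9)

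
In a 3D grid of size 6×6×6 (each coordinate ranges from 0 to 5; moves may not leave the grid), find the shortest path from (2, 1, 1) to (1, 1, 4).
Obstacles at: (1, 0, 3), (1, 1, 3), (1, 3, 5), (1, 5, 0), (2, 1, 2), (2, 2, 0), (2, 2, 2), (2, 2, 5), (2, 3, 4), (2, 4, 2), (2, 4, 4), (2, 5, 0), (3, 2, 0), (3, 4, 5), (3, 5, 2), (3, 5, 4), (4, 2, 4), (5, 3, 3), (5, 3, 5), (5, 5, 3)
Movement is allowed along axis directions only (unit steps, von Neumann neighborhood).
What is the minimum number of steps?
6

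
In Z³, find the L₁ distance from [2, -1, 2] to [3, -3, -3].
8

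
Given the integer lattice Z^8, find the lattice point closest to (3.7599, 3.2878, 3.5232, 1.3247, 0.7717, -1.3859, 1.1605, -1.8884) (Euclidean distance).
(4, 3, 4, 1, 1, -1, 1, -2)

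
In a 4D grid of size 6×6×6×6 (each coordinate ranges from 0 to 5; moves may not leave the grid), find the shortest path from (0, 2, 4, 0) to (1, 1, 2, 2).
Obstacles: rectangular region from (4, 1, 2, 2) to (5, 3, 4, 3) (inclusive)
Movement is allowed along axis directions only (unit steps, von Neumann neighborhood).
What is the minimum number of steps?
6
(one shortest path: (0, 2, 4, 0) → (1, 2, 4, 0) → (1, 1, 4, 0) → (1, 1, 3, 0) → (1, 1, 2, 0) → (1, 1, 2, 1) → (1, 1, 2, 2))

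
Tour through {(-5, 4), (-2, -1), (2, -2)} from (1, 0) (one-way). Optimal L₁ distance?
16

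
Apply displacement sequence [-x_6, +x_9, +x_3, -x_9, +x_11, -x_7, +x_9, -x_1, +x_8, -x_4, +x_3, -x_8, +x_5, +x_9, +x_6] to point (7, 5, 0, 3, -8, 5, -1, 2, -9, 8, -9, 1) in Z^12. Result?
(6, 5, 2, 2, -7, 5, -2, 2, -7, 8, -8, 1)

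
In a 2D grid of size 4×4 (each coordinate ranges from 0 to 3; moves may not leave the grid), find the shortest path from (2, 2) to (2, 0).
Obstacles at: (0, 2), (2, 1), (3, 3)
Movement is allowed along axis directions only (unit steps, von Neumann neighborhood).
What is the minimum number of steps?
4
(one shortest path: (2, 2) → (1, 2) → (1, 1) → (1, 0) → (2, 0))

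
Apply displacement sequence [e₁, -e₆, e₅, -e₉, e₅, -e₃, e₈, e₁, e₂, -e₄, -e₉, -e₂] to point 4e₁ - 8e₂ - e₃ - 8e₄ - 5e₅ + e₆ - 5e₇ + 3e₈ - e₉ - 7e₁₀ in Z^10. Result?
(6, -8, -2, -9, -3, 0, -5, 4, -3, -7)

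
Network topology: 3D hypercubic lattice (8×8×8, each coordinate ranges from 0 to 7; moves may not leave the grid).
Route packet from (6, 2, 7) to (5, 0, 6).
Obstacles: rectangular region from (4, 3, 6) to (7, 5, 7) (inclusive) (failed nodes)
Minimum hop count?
4
(one shortest path: (6, 2, 7) → (5, 2, 7) → (5, 1, 7) → (5, 0, 7) → (5, 0, 6))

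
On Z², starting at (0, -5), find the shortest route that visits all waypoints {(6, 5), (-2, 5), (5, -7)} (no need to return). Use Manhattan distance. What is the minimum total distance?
28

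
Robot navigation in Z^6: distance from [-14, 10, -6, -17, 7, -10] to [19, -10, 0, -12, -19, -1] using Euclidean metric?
48.0312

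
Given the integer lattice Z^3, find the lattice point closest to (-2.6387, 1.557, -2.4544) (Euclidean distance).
(-3, 2, -2)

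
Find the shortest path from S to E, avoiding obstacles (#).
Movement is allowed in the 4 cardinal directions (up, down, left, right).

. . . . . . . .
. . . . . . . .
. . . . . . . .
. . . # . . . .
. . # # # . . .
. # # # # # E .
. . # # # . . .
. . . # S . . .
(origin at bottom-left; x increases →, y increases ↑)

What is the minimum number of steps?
4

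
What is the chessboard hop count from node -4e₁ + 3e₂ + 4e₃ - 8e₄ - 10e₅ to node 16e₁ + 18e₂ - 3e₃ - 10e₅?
20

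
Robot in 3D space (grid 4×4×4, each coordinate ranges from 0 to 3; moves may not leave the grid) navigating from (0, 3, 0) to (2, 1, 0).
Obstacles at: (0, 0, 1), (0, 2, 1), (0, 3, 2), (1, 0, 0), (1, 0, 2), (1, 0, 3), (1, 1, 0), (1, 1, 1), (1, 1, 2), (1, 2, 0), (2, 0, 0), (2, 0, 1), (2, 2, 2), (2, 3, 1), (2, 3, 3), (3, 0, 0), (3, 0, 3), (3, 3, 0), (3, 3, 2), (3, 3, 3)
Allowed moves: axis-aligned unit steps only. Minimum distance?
4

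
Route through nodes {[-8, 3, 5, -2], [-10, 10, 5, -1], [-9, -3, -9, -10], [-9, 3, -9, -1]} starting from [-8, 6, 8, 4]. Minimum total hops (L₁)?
55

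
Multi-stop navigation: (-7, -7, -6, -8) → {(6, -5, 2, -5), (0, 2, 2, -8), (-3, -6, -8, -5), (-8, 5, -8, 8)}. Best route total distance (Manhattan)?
83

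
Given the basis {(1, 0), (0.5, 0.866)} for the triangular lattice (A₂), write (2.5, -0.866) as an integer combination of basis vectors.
3b₁ - b₂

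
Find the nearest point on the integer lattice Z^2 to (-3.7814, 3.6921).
(-4, 4)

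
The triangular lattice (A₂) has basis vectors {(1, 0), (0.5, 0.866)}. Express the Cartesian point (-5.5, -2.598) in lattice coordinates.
-4b₁ - 3b₂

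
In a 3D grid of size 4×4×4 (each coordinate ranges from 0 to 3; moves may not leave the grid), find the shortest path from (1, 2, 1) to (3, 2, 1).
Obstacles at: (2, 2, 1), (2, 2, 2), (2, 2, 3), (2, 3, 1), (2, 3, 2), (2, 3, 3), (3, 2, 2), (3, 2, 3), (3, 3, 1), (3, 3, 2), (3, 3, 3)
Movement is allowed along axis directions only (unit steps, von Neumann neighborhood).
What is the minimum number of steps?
4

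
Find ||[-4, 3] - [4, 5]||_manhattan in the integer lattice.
10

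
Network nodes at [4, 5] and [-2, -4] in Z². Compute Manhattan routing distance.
15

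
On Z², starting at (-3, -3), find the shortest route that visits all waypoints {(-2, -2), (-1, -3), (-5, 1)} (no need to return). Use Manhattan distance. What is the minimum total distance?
10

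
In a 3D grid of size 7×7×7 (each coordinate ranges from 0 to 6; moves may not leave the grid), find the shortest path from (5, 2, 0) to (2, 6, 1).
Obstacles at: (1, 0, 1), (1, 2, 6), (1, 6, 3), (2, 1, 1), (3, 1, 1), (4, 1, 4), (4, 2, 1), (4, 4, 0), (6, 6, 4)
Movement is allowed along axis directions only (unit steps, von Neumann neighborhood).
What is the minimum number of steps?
8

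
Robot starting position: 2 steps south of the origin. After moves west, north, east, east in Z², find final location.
(1, -1)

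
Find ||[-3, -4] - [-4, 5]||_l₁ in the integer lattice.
10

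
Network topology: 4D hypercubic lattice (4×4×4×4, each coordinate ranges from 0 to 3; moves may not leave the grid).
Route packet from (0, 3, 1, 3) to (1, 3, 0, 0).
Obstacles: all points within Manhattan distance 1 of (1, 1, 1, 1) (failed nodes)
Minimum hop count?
5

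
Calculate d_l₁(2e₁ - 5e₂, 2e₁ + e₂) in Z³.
6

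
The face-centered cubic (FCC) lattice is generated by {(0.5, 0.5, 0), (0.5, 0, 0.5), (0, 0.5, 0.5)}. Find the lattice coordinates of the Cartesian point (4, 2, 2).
4b₁ + 4b₂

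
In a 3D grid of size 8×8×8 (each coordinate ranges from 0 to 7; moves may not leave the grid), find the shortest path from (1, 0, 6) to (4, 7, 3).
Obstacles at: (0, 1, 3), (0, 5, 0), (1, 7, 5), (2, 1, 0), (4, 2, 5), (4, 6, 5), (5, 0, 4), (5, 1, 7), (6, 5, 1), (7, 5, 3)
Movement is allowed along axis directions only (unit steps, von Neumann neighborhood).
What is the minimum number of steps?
13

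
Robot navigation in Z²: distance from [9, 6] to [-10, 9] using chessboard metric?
19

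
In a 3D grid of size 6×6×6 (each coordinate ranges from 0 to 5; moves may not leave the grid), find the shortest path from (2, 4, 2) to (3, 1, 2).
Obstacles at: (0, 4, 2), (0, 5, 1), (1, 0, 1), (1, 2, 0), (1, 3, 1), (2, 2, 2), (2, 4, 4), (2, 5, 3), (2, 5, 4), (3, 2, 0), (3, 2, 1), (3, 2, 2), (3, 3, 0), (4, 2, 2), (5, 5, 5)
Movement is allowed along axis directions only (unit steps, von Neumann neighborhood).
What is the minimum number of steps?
6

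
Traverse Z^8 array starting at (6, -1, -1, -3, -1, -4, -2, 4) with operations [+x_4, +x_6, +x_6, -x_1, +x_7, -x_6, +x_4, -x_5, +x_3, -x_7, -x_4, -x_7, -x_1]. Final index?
(4, -1, 0, -2, -2, -3, -3, 4)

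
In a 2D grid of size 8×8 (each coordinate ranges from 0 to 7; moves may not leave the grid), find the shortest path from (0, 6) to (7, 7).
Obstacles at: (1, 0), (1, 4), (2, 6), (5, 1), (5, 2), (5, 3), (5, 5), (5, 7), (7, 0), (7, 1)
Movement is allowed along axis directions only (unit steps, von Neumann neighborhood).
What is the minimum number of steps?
10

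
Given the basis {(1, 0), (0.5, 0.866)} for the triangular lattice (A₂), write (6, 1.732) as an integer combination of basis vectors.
5b₁ + 2b₂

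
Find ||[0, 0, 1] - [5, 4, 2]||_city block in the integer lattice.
10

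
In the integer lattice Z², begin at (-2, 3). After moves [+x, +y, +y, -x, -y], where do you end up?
(-2, 4)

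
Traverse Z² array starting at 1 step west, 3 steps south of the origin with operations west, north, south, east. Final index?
(-1, -3)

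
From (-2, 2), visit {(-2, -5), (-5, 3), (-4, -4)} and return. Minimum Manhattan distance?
22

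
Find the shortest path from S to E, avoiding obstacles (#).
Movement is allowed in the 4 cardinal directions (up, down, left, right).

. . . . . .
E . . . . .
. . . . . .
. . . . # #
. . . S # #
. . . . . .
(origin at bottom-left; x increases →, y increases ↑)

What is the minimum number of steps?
6
(one shortest path: (3, 1) → (2, 1) → (1, 1) → (0, 1) → (0, 2) → (0, 3) → (0, 4))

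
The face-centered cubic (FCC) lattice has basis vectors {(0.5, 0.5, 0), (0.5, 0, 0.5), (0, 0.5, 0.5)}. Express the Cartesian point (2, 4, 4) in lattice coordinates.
2b₁ + 2b₂ + 6b₃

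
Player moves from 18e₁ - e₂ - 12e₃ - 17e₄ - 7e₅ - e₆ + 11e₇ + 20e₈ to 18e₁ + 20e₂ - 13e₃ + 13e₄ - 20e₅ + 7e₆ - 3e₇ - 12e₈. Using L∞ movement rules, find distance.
32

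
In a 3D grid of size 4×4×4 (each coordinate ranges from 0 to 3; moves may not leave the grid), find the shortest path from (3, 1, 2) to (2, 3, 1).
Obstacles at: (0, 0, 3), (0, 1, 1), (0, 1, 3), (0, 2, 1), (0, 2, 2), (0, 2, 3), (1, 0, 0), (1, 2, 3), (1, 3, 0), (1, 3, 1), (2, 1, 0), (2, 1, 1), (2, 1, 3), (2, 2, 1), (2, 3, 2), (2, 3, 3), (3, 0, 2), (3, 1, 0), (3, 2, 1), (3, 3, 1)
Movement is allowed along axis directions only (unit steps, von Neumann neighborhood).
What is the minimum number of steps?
8
(one shortest path: (3, 1, 2) → (2, 1, 2) → (1, 1, 2) → (1, 2, 2) → (1, 2, 1) → (1, 2, 0) → (2, 2, 0) → (2, 3, 0) → (2, 3, 1))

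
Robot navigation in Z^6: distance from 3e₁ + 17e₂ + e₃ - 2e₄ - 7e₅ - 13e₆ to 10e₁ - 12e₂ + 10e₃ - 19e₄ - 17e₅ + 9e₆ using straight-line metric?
42.9418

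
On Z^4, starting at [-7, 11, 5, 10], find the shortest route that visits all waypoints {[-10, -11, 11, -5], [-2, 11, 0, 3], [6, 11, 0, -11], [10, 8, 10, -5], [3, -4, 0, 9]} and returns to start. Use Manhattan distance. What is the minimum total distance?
178
(one optimal route: (-7, 11, 5, 10) → (-2, 11, 0, 3) → (6, 11, 0, -11) → (10, 8, 10, -5) → (-10, -11, 11, -5) → (3, -4, 0, 9) → (-7, 11, 5, 10))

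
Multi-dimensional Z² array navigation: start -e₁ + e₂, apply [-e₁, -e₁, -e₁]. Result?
(-4, 1)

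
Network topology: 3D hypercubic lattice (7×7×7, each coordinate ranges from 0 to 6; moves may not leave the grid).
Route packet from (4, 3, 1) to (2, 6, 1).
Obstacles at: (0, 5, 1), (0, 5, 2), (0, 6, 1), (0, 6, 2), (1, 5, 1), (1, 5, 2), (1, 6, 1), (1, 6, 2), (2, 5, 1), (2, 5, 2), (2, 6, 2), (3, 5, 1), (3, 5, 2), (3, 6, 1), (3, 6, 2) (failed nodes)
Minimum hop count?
7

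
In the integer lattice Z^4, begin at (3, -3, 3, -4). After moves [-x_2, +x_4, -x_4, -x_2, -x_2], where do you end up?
(3, -6, 3, -4)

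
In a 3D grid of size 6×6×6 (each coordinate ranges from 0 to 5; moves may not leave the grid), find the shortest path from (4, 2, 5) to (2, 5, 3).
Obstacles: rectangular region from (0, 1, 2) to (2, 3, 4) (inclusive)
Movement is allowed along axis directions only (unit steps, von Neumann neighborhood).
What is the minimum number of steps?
7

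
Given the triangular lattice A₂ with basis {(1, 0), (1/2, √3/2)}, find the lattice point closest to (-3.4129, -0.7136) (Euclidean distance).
(-3.5, -0.866)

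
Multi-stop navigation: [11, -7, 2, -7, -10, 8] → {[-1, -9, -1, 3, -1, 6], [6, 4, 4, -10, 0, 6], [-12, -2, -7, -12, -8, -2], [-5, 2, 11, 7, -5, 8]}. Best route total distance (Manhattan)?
168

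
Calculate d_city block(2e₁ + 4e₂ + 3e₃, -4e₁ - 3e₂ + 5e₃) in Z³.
15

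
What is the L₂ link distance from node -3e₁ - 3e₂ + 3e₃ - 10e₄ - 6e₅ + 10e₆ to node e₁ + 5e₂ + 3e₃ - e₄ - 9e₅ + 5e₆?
13.9642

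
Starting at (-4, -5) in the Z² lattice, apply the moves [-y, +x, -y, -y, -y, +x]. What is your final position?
(-2, -9)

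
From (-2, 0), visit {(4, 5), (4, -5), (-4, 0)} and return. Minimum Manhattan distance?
36
(one optimal route: (-2, 0) → (4, 5) → (4, -5) → (-4, 0) → (-2, 0))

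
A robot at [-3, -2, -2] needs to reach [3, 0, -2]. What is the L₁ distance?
8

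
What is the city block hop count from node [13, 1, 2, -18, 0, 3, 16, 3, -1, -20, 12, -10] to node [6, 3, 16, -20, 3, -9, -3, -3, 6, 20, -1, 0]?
135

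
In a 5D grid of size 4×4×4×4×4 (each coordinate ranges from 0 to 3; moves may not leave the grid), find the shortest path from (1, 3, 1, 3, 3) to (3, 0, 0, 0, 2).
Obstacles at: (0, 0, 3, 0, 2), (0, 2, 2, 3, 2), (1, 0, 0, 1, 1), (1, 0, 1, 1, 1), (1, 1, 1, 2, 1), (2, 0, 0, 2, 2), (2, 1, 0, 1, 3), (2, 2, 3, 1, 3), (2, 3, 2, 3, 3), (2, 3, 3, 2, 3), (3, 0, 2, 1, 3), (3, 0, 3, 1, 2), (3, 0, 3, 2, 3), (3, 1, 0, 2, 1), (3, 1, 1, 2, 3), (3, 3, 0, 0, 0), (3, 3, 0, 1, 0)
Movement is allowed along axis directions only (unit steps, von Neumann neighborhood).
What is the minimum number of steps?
10
(one shortest path: (1, 3, 1, 3, 3) → (2, 3, 1, 3, 3) → (3, 3, 1, 3, 3) → (3, 2, 1, 3, 3) → (3, 1, 1, 3, 3) → (3, 0, 1, 3, 3) → (3, 0, 0, 3, 3) → (3, 0, 0, 2, 3) → (3, 0, 0, 1, 3) → (3, 0, 0, 0, 3) → (3, 0, 0, 0, 2))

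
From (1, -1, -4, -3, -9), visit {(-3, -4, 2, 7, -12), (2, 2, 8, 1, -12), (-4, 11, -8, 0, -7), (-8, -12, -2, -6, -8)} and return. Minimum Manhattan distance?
146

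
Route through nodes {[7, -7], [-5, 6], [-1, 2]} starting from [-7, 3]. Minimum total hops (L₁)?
30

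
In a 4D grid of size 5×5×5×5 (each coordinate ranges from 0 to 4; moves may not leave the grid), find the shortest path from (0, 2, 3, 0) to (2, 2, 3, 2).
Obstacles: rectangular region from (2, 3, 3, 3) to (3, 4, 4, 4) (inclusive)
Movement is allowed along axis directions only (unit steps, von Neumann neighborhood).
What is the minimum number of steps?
4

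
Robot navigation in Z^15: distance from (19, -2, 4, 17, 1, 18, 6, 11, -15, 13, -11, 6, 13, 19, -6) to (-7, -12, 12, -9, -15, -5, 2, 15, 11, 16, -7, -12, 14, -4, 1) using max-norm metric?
26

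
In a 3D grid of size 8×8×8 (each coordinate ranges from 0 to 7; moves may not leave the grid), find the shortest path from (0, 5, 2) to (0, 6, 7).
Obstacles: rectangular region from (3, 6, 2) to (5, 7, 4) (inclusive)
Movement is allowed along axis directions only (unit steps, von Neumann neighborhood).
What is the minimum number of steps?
6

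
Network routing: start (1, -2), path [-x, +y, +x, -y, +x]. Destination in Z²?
(2, -2)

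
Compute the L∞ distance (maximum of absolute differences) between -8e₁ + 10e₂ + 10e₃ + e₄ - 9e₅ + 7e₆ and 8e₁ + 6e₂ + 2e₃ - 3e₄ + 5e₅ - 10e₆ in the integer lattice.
17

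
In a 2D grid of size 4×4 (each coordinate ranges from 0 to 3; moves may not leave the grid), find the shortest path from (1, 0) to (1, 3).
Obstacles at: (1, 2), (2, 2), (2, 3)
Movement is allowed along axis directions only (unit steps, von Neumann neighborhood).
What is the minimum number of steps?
5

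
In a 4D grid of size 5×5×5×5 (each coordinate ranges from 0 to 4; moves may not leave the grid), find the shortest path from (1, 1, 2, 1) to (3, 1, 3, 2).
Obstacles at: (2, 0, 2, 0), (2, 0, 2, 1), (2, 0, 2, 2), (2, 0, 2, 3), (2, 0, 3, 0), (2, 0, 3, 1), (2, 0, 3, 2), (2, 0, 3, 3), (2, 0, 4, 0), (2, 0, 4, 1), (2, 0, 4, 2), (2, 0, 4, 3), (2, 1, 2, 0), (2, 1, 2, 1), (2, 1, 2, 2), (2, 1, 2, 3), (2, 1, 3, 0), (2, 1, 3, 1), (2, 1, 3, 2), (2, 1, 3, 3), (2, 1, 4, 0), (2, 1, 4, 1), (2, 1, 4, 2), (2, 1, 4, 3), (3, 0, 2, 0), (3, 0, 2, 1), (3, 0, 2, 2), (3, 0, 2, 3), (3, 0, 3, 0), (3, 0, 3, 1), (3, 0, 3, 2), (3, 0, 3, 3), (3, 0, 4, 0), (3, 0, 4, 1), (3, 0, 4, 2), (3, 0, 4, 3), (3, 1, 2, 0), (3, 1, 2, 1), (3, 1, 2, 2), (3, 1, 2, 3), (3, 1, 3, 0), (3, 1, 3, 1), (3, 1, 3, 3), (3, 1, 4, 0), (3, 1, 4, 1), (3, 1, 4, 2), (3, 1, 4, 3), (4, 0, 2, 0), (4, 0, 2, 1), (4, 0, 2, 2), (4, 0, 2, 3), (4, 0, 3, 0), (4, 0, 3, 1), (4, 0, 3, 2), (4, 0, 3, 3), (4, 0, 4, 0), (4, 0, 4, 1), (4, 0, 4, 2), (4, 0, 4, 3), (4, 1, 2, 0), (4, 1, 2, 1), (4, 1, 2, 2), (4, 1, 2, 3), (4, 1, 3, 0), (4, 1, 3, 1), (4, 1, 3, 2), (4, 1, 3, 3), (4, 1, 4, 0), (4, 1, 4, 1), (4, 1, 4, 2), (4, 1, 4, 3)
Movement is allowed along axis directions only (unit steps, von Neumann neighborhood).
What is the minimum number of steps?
6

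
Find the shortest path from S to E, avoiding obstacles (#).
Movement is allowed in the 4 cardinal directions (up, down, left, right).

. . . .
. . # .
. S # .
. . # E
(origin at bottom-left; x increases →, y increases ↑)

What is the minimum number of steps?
7
(one shortest path: (1, 1) → (1, 2) → (1, 3) → (2, 3) → (3, 3) → (3, 2) → (3, 1) → (3, 0))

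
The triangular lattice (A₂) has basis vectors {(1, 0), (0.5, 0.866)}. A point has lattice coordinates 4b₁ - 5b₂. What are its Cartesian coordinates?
(1.5, -4.33)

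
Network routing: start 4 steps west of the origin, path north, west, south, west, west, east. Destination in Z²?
(-6, 0)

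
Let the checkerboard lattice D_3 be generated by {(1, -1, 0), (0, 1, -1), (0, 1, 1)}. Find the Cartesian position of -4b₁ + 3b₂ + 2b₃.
(-4, 9, -1)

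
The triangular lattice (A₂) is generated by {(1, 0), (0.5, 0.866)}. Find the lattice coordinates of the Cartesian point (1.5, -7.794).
6b₁ - 9b₂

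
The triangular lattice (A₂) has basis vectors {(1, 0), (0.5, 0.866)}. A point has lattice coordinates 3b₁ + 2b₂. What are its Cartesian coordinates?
(4, 1.732)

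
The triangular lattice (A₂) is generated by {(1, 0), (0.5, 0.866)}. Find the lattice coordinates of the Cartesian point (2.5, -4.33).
5b₁ - 5b₂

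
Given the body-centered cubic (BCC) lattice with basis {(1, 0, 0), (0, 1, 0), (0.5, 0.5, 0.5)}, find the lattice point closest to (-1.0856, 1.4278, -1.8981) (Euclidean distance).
(-1, 1, -2)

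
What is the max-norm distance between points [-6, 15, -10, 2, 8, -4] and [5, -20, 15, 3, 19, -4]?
35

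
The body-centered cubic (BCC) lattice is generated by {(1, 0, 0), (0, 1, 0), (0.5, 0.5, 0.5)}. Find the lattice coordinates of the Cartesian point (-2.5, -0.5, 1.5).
-4b₁ - 2b₂ + 3b₃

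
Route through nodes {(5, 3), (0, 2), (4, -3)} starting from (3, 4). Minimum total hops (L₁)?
18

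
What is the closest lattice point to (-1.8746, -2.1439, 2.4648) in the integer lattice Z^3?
(-2, -2, 2)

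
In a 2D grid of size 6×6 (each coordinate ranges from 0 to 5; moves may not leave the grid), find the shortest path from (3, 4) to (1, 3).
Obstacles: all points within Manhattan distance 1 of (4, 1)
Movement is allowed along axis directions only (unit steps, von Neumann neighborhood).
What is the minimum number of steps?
3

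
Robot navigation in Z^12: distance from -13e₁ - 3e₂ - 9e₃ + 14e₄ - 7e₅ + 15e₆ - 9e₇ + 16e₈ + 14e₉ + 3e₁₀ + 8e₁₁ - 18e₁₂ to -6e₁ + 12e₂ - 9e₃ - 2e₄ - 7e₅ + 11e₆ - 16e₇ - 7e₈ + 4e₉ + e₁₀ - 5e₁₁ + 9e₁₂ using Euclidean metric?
46.1086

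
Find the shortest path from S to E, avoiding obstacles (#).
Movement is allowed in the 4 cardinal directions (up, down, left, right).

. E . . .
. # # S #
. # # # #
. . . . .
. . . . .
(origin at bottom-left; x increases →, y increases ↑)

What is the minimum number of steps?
3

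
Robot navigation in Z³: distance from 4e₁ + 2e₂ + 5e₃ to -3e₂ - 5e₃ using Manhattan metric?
19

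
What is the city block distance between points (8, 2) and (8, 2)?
0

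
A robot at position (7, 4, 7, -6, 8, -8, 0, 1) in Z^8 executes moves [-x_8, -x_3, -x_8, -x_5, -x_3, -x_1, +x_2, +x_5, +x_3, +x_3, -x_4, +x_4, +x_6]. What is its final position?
(6, 5, 7, -6, 8, -7, 0, -1)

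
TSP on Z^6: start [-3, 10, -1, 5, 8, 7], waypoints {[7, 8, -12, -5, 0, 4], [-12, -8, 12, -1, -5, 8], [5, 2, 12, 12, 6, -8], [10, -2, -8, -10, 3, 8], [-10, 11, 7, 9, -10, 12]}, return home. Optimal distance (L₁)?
298
(one optimal route: (-3, 10, -1, 5, 8, 7) → (7, 8, -12, -5, 0, 4) → (10, -2, -8, -10, 3, 8) → (5, 2, 12, 12, 6, -8) → (-12, -8, 12, -1, -5, 8) → (-10, 11, 7, 9, -10, 12) → (-3, 10, -1, 5, 8, 7))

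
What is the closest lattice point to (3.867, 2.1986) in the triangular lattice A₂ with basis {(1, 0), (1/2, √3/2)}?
(4, 1.732)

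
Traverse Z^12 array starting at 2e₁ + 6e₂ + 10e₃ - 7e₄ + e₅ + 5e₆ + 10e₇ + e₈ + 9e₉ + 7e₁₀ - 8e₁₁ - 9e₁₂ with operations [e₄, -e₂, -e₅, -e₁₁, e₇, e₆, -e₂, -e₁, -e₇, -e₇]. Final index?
(1, 4, 10, -6, 0, 6, 9, 1, 9, 7, -9, -9)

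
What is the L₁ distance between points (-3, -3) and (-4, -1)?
3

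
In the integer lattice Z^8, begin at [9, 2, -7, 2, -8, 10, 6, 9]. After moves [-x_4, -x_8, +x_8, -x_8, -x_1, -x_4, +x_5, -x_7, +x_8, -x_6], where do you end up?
(8, 2, -7, 0, -7, 9, 5, 9)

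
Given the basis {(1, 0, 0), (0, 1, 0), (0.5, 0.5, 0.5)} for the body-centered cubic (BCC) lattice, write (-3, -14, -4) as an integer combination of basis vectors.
b₁ - 10b₂ - 8b₃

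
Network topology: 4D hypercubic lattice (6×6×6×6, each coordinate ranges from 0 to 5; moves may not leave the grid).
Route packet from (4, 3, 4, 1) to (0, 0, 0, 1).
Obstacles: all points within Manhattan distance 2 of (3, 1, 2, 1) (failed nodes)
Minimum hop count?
11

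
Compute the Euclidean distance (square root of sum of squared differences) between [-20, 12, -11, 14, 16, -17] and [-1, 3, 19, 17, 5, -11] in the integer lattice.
38.833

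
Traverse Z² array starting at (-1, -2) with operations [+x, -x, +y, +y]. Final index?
(-1, 0)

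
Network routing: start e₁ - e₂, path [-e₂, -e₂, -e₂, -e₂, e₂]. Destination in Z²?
(1, -4)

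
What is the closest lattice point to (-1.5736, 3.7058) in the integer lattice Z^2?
(-2, 4)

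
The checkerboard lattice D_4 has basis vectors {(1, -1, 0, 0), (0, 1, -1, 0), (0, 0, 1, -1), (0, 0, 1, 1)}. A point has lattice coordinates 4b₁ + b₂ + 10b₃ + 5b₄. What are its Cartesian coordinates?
(4, -3, 14, -5)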